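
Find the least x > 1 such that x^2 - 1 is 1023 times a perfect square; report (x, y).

First expand sqrt(1023) as a continued fraction. With x_i = (sqrt(1023) + m_i)/d_i and (m_0, d_0) = (0, 1): a_0 = floor(sqrt(1023)) = 31, since 31^2 = 961 <= 1023 < 1024 = 32^2.
Iterate m_{i+1} = d_i*a_i - m_i, d_{i+1} = (1023 - m_{i+1}^2)/d_i, a_{i+1} = floor((a_0 + m_{i+1})/d_{i+1}):
  m_1 = 1*31 - 0 = 31, d_1 = (1023 - 31^2)/1 = 62/1 = 62, a_1 = floor((31 + 31)/62) = 1.
  m_2 = 62*1 - 31 = 31, d_2 = (1023 - 31^2)/62 = 62/62 = 1, a_2 = floor((31 + 31)/1) = 62.
  m_3 = 1*62 - 31 = 31, d_3 = (1023 - 31^2)/1 = 62/1 = 62: (m_3, d_3) = (m_1, d_1) = (31, 62), so from here the quotients repeat a_1, a_2; the period length is 2.
So sqrt(1023) = [31; (1, 62)] with period length k = 2.
k is even, so the fundamental solution of x^2 - 1023y^2 = 1 is (p_{k-1}, q_{k-1}) = (p_1, q_1); compute convergents through index 1.
Convergents (p_i = a_i*p_{i-1} + p_{i-2}, q_i = a_i*q_{i-1} + q_{i-2} with p_{-2}=0, p_{-1}=1, q_{-2}=1, q_{-1}=0):
  i=0: a_0=31, p_0 = 31*1 + 0 = 31, q_0 = 31*0 + 1 = 1.
  i=1: a_1=1, p_1 = 1*31 + 1 = 32, q_1 = 1*1 + 0 = 1.
Check: 32^2 - 1023*1^2 = 1024 - 1023 = 1, so (x, y) = (32, 1) solves the equation, and by the theorem it is the least positive solution.

(x, y) = (32, 1)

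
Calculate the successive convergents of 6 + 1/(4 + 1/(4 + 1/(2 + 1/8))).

Using the convergent recurrence p_i = a_i*p_{i-1} + p_{i-2}, q_i = a_i*q_{i-1} + q_{i-2} with p_{-2}=0, p_{-1}=1, q_{-2}=1, q_{-1}=0:
  i=0: a_0=6, p_0 = 6*1 + 0 = 6, q_0 = 6*0 + 1 = 1.
  i=1: a_1=4, p_1 = 4*6 + 1 = 25, q_1 = 4*1 + 0 = 4.
  i=2: a_2=4, p_2 = 4*25 + 6 = 106, q_2 = 4*4 + 1 = 17.
  i=3: a_3=2, p_3 = 2*106 + 25 = 237, q_3 = 2*17 + 4 = 38.
  i=4: a_4=8, p_4 = 8*237 + 106 = 2002, q_4 = 8*38 + 17 = 321.

6/1, 25/4, 106/17, 237/38, 2002/321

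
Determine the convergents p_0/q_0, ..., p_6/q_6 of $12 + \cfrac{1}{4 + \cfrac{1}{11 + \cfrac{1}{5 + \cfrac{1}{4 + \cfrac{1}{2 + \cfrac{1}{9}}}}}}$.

Using the convergent recurrence p_i = a_i*p_{i-1} + p_{i-2}, q_i = a_i*q_{i-1} + q_{i-2} with p_{-2}=0, p_{-1}=1, q_{-2}=1, q_{-1}=0:
  i=0: a_0=12, p_0 = 12*1 + 0 = 12, q_0 = 12*0 + 1 = 1.
  i=1: a_1=4, p_1 = 4*12 + 1 = 49, q_1 = 4*1 + 0 = 4.
  i=2: a_2=11, p_2 = 11*49 + 12 = 551, q_2 = 11*4 + 1 = 45.
  i=3: a_3=5, p_3 = 5*551 + 49 = 2804, q_3 = 5*45 + 4 = 229.
  i=4: a_4=4, p_4 = 4*2804 + 551 = 11767, q_4 = 4*229 + 45 = 961.
  i=5: a_5=2, p_5 = 2*11767 + 2804 = 26338, q_5 = 2*961 + 229 = 2151.
  i=6: a_6=9, p_6 = 9*26338 + 11767 = 248809, q_6 = 9*2151 + 961 = 20320.

12/1, 49/4, 551/45, 2804/229, 11767/961, 26338/2151, 248809/20320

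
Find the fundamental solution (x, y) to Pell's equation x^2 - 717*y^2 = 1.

(x, y) = (6998399, 261360)

First expand sqrt(717) as a continued fraction. With x_i = (sqrt(717) + m_i)/d_i and (m_0, d_0) = (0, 1): a_0 = floor(sqrt(717)) = 26, since 26^2 = 676 <= 717 < 729 = 27^2.
Iterate m_{i+1} = d_i*a_i - m_i, d_{i+1} = (717 - m_{i+1}^2)/d_i, a_{i+1} = floor((a_0 + m_{i+1})/d_{i+1}):
  m_1 = 1*26 - 0 = 26, d_1 = (717 - 26^2)/1 = 41/1 = 41, a_1 = floor((26 + 26)/41) = 1.
  m_2 = 41*1 - 26 = 15, d_2 = (717 - 15^2)/41 = 492/41 = 12, a_2 = floor((26 + 15)/12) = 3.
  m_3 = 12*3 - 15 = 21, d_3 = (717 - 21^2)/12 = 276/12 = 23, a_3 = floor((26 + 21)/23) = 2.
  m_4 = 23*2 - 21 = 25, d_4 = (717 - 25^2)/23 = 92/23 = 4, a_4 = floor((26 + 25)/4) = 12.
  m_5 = 4*12 - 25 = 23, d_5 = (717 - 23^2)/4 = 188/4 = 47, a_5 = floor((26 + 23)/47) = 1.
  m_6 = 47*1 - 23 = 24, d_6 = (717 - 24^2)/47 = 141/47 = 3, a_6 = floor((26 + 24)/3) = 16.
  m_7 = 3*16 - 24 = 24, d_7 = (717 - 24^2)/3 = 141/3 = 47, a_7 = floor((26 + 24)/47) = 1.
  m_8 = 47*1 - 24 = 23, d_8 = (717 - 23^2)/47 = 188/47 = 4, a_8 = floor((26 + 23)/4) = 12.
  m_9 = 4*12 - 23 = 25, d_9 = (717 - 25^2)/4 = 92/4 = 23, a_9 = floor((26 + 25)/23) = 2.
  m_10 = 23*2 - 25 = 21, d_10 = (717 - 21^2)/23 = 276/23 = 12, a_10 = floor((26 + 21)/12) = 3.
  m_11 = 12*3 - 21 = 15, d_11 = (717 - 15^2)/12 = 492/12 = 41, a_11 = floor((26 + 15)/41) = 1.
  m_12 = 41*1 - 15 = 26, d_12 = (717 - 26^2)/41 = 41/41 = 1, a_12 = floor((26 + 26)/1) = 52.
  m_13 = 1*52 - 26 = 26, d_13 = (717 - 26^2)/1 = 41/1 = 41: (m_13, d_13) = (m_1, d_1) = (26, 41), so from here the quotients repeat a_1, ..., a_12; the period length is 12.
So sqrt(717) = [26; (1, 3, 2, 12, 1, 16, 1, 12, 2, 3, 1, 52)] with period length k = 12.
k is even, so the fundamental solution of x^2 - 717y^2 = 1 is (p_{k-1}, q_{k-1}) = (p_11, q_11); compute convergents through index 11.
Convergents (p_i = a_i*p_{i-1} + p_{i-2}, q_i = a_i*q_{i-1} + q_{i-2} with p_{-2}=0, p_{-1}=1, q_{-2}=1, q_{-1}=0):
  i=0: a_0=26, p_0 = 26*1 + 0 = 26, q_0 = 26*0 + 1 = 1.
  i=1: a_1=1, p_1 = 1*26 + 1 = 27, q_1 = 1*1 + 0 = 1.
  i=2: a_2=3, p_2 = 3*27 + 26 = 107, q_2 = 3*1 + 1 = 4.
  i=3: a_3=2, p_3 = 2*107 + 27 = 241, q_3 = 2*4 + 1 = 9.
  i=4: a_4=12, p_4 = 12*241 + 107 = 2999, q_4 = 12*9 + 4 = 112.
  i=5: a_5=1, p_5 = 1*2999 + 241 = 3240, q_5 = 1*112 + 9 = 121.
  i=6: a_6=16, p_6 = 16*3240 + 2999 = 54839, q_6 = 16*121 + 112 = 2048.
  i=7: a_7=1, p_7 = 1*54839 + 3240 = 58079, q_7 = 1*2048 + 121 = 2169.
  i=8: a_8=12, p_8 = 12*58079 + 54839 = 751787, q_8 = 12*2169 + 2048 = 28076.
  i=9: a_9=2, p_9 = 2*751787 + 58079 = 1561653, q_9 = 2*28076 + 2169 = 58321.
  i=10: a_10=3, p_10 = 3*1561653 + 751787 = 5436746, q_10 = 3*58321 + 28076 = 203039.
  i=11: a_11=1, p_11 = 1*5436746 + 1561653 = 6998399, q_11 = 1*203039 + 58321 = 261360.
Check: 6998399^2 - 717*261360^2 = 48977588563201 - 48977588563200 = 1, so (x, y) = (6998399, 261360) solves the equation, and by the theorem it is the least positive solution.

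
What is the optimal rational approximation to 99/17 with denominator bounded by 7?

Expand x = 99/17 as a continued fraction with the Euclidean algorithm:
  99 = 5*17 + 14, so a_0 = 5.
  17 = 1*14 + 3, so a_1 = 1.
  14 = 4*3 + 2, so a_2 = 4.
  3 = 1*2 + 1, so a_3 = 1.
  2 = 2*1 + 0, so a_4 = 2.
so x = [5; 1, 4, 1, 2].
Convergents (p_i = a_i*p_{i-1} + p_{i-2}, q_i = a_i*q_{i-1} + q_{i-2} with p_{-2}=0, p_{-1}=1, q_{-2}=1, q_{-1}=0), until the denominator exceeds 7:
  i=0: a_0=5, p_0 = 5*1 + 0 = 5, q_0 = 5*0 + 1 = 1.
  i=1: a_1=1, p_1 = 1*5 + 1 = 6, q_1 = 1*1 + 0 = 1.
  i=2: a_2=4, p_2 = 4*6 + 5 = 29, q_2 = 4*1 + 1 = 5.
  i=3: a_3=1, p_3 = 1*29 + 6 = 35, q_3 = 1*5 + 1 = 6.
  i=4: a_4=2, p_4 = 2*35 + 29 = 99, q_4 = 2*6 + 5 = 17.
q_4 = 17 > 7, so the last convergent with denominator <= 7 is p_3/q_3 = 35/6.
The closest fraction with denominator <= 7 is either p_3/q_3 or the intermediate fraction (k*p_3 + p_2)/(k*q_3 + q_2) with the largest k >= 1 whose denominator stays <= 7; these approach x as k grows, and every other convergent or intermediate fraction in range is farther away.
Largest k: floor((7 - q_2)/q_3) = floor((7 - 5)/6) = 0.
Since k = 0, no intermediate fraction beyond p_3/q_3 has denominator <= 7, so the convergent 35/6 is the closest (its error is |99*6 - 35*17|/(17*6) = 1/102).

35/6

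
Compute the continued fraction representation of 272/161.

Run the Euclidean algorithm on 272 and 161; the successive quotients are the partial quotients a_0, a_1, ... (each step inverts the fractional part left over by the previous one):
  272 = 1*161 + 111, so a_0 = 1.
  161 = 1*111 + 50, so a_1 = 1.
  111 = 2*50 + 11, so a_2 = 2.
  50 = 4*11 + 6, so a_3 = 4.
  11 = 1*6 + 5, so a_4 = 1.
  6 = 1*5 + 1, so a_5 = 1.
  5 = 5*1 + 0, so a_6 = 5.
The remainder reaches 0 after 7 divisions, so the expansion has 7 partial quotients, read off in order.

[1; 1, 2, 4, 1, 1, 5]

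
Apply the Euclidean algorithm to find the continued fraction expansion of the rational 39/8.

[4; 1, 7]

Run the Euclidean algorithm on 39 and 8; the successive quotients are the partial quotients a_0, a_1, ... (each step inverts the fractional part left over by the previous one):
  39 = 4*8 + 7, so a_0 = 4.
  8 = 1*7 + 1, so a_1 = 1.
  7 = 7*1 + 0, so a_2 = 7.
The remainder reaches 0 after 3 divisions, so the expansion has 3 partial quotients, read off in order.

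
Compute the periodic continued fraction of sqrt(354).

[18; (1, 4, 2, 2, 18, 2, 2, 4, 1, 36)]

Write x_i = (sqrt(354) + m_i)/d_i with (m_0, d_0) = (0, 1). a_0 = floor(sqrt(354)) = 18, since 18^2 = 324 <= 354 < 361 = 19^2.
Iterate m_{i+1} = d_i*a_i - m_i, d_{i+1} = (354 - m_{i+1}^2)/d_i, a_{i+1} = floor((a_0 + m_{i+1})/d_{i+1}):
  m_1 = 1*18 - 0 = 18, d_1 = (354 - 18^2)/1 = 30/1 = 30, a_1 = floor((18 + 18)/30) = 1.
  m_2 = 30*1 - 18 = 12, d_2 = (354 - 12^2)/30 = 210/30 = 7, a_2 = floor((18 + 12)/7) = 4.
  m_3 = 7*4 - 12 = 16, d_3 = (354 - 16^2)/7 = 98/7 = 14, a_3 = floor((18 + 16)/14) = 2.
  m_4 = 14*2 - 16 = 12, d_4 = (354 - 12^2)/14 = 210/14 = 15, a_4 = floor((18 + 12)/15) = 2.
  m_5 = 15*2 - 12 = 18, d_5 = (354 - 18^2)/15 = 30/15 = 2, a_5 = floor((18 + 18)/2) = 18.
  m_6 = 2*18 - 18 = 18, d_6 = (354 - 18^2)/2 = 30/2 = 15, a_6 = floor((18 + 18)/15) = 2.
  m_7 = 15*2 - 18 = 12, d_7 = (354 - 12^2)/15 = 210/15 = 14, a_7 = floor((18 + 12)/14) = 2.
  m_8 = 14*2 - 12 = 16, d_8 = (354 - 16^2)/14 = 98/14 = 7, a_8 = floor((18 + 16)/7) = 4.
  m_9 = 7*4 - 16 = 12, d_9 = (354 - 12^2)/7 = 210/7 = 30, a_9 = floor((18 + 12)/30) = 1.
  m_10 = 30*1 - 12 = 18, d_10 = (354 - 18^2)/30 = 30/30 = 1, a_10 = floor((18 + 18)/1) = 36.
  m_11 = 1*36 - 18 = 18, d_11 = (354 - 18^2)/1 = 30/1 = 30: (m_11, d_11) = (m_1, d_1) = (18, 30), so from here the quotients repeat a_1, ..., a_10; the period length is 10.
Hence the expansion of sqrt(354) is a_0 = 18 followed by the repeating block 1, 4, 2, 2, 18, 2, 2, 4, 1, 36 (period 10).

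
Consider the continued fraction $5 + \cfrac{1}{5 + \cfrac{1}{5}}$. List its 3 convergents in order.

Using the convergent recurrence p_i = a_i*p_{i-1} + p_{i-2}, q_i = a_i*q_{i-1} + q_{i-2} with p_{-2}=0, p_{-1}=1, q_{-2}=1, q_{-1}=0:
  i=0: a_0=5, p_0 = 5*1 + 0 = 5, q_0 = 5*0 + 1 = 1.
  i=1: a_1=5, p_1 = 5*5 + 1 = 26, q_1 = 5*1 + 0 = 5.
  i=2: a_2=5, p_2 = 5*26 + 5 = 135, q_2 = 5*5 + 1 = 26.

5/1, 26/5, 135/26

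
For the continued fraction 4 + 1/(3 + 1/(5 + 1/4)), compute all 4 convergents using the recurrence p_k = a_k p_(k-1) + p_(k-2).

Using the convergent recurrence p_i = a_i*p_{i-1} + p_{i-2}, q_i = a_i*q_{i-1} + q_{i-2} with p_{-2}=0, p_{-1}=1, q_{-2}=1, q_{-1}=0:
  i=0: a_0=4, p_0 = 4*1 + 0 = 4, q_0 = 4*0 + 1 = 1.
  i=1: a_1=3, p_1 = 3*4 + 1 = 13, q_1 = 3*1 + 0 = 3.
  i=2: a_2=5, p_2 = 5*13 + 4 = 69, q_2 = 5*3 + 1 = 16.
  i=3: a_3=4, p_3 = 4*69 + 13 = 289, q_3 = 4*16 + 3 = 67.

4/1, 13/3, 69/16, 289/67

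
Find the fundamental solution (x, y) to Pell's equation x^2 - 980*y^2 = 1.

First expand sqrt(980) as a continued fraction. With x_i = (sqrt(980) + m_i)/d_i and (m_0, d_0) = (0, 1): a_0 = floor(sqrt(980)) = 31, since 31^2 = 961 <= 980 < 1024 = 32^2.
Iterate m_{i+1} = d_i*a_i - m_i, d_{i+1} = (980 - m_{i+1}^2)/d_i, a_{i+1} = floor((a_0 + m_{i+1})/d_{i+1}):
  m_1 = 1*31 - 0 = 31, d_1 = (980 - 31^2)/1 = 19/1 = 19, a_1 = floor((31 + 31)/19) = 3.
  m_2 = 19*3 - 31 = 26, d_2 = (980 - 26^2)/19 = 304/19 = 16, a_2 = floor((31 + 26)/16) = 3.
  m_3 = 16*3 - 26 = 22, d_3 = (980 - 22^2)/16 = 496/16 = 31, a_3 = floor((31 + 22)/31) = 1.
  m_4 = 31*1 - 22 = 9, d_4 = (980 - 9^2)/31 = 899/31 = 29, a_4 = floor((31 + 9)/29) = 1.
  m_5 = 29*1 - 9 = 20, d_5 = (980 - 20^2)/29 = 580/29 = 20, a_5 = floor((31 + 20)/20) = 2.
  m_6 = 20*2 - 20 = 20, d_6 = (980 - 20^2)/20 = 580/20 = 29, a_6 = floor((31 + 20)/29) = 1.
  m_7 = 29*1 - 20 = 9, d_7 = (980 - 9^2)/29 = 899/29 = 31, a_7 = floor((31 + 9)/31) = 1.
  m_8 = 31*1 - 9 = 22, d_8 = (980 - 22^2)/31 = 496/31 = 16, a_8 = floor((31 + 22)/16) = 3.
  m_9 = 16*3 - 22 = 26, d_9 = (980 - 26^2)/16 = 304/16 = 19, a_9 = floor((31 + 26)/19) = 3.
  m_10 = 19*3 - 26 = 31, d_10 = (980 - 31^2)/19 = 19/19 = 1, a_10 = floor((31 + 31)/1) = 62.
  m_11 = 1*62 - 31 = 31, d_11 = (980 - 31^2)/1 = 19/1 = 19: (m_11, d_11) = (m_1, d_1) = (31, 19), so from here the quotients repeat a_1, ..., a_10; the period length is 10.
So sqrt(980) = [31; (3, 3, 1, 1, 2, 1, 1, 3, 3, 62)] with period length k = 10.
k is even, so the fundamental solution of x^2 - 980y^2 = 1 is (p_{k-1}, q_{k-1}) = (p_9, q_9); compute convergents through index 9.
Convergents (p_i = a_i*p_{i-1} + p_{i-2}, q_i = a_i*q_{i-1} + q_{i-2} with p_{-2}=0, p_{-1}=1, q_{-2}=1, q_{-1}=0):
  i=0: a_0=31, p_0 = 31*1 + 0 = 31, q_0 = 31*0 + 1 = 1.
  i=1: a_1=3, p_1 = 3*31 + 1 = 94, q_1 = 3*1 + 0 = 3.
  i=2: a_2=3, p_2 = 3*94 + 31 = 313, q_2 = 3*3 + 1 = 10.
  i=3: a_3=1, p_3 = 1*313 + 94 = 407, q_3 = 1*10 + 3 = 13.
  i=4: a_4=1, p_4 = 1*407 + 313 = 720, q_4 = 1*13 + 10 = 23.
  i=5: a_5=2, p_5 = 2*720 + 407 = 1847, q_5 = 2*23 + 13 = 59.
  i=6: a_6=1, p_6 = 1*1847 + 720 = 2567, q_6 = 1*59 + 23 = 82.
  i=7: a_7=1, p_7 = 1*2567 + 1847 = 4414, q_7 = 1*82 + 59 = 141.
  i=8: a_8=3, p_8 = 3*4414 + 2567 = 15809, q_8 = 3*141 + 82 = 505.
  i=9: a_9=3, p_9 = 3*15809 + 4414 = 51841, q_9 = 3*505 + 141 = 1656.
Check: 51841^2 - 980*1656^2 = 2687489281 - 2687489280 = 1, so (x, y) = (51841, 1656) solves the equation, and by the theorem it is the least positive solution.

(x, y) = (51841, 1656)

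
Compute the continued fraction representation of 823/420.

Run the Euclidean algorithm on 823 and 420; the successive quotients are the partial quotients a_0, a_1, ... (each step inverts the fractional part left over by the previous one):
  823 = 1*420 + 403, so a_0 = 1.
  420 = 1*403 + 17, so a_1 = 1.
  403 = 23*17 + 12, so a_2 = 23.
  17 = 1*12 + 5, so a_3 = 1.
  12 = 2*5 + 2, so a_4 = 2.
  5 = 2*2 + 1, so a_5 = 2.
  2 = 2*1 + 0, so a_6 = 2.
The remainder reaches 0 after 7 divisions, so the expansion has 7 partial quotients, read off in order.

[1; 1, 23, 1, 2, 2, 2]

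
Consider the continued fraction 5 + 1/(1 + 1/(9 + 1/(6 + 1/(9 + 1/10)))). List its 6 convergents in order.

Using the convergent recurrence p_i = a_i*p_{i-1} + p_{i-2}, q_i = a_i*q_{i-1} + q_{i-2} with p_{-2}=0, p_{-1}=1, q_{-2}=1, q_{-1}=0:
  i=0: a_0=5, p_0 = 5*1 + 0 = 5, q_0 = 5*0 + 1 = 1.
  i=1: a_1=1, p_1 = 1*5 + 1 = 6, q_1 = 1*1 + 0 = 1.
  i=2: a_2=9, p_2 = 9*6 + 5 = 59, q_2 = 9*1 + 1 = 10.
  i=3: a_3=6, p_3 = 6*59 + 6 = 360, q_3 = 6*10 + 1 = 61.
  i=4: a_4=9, p_4 = 9*360 + 59 = 3299, q_4 = 9*61 + 10 = 559.
  i=5: a_5=10, p_5 = 10*3299 + 360 = 33350, q_5 = 10*559 + 61 = 5651.

5/1, 6/1, 59/10, 360/61, 3299/559, 33350/5651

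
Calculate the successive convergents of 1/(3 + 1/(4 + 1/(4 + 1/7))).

Using the convergent recurrence p_i = a_i*p_{i-1} + p_{i-2}, q_i = a_i*q_{i-1} + q_{i-2} with p_{-2}=0, p_{-1}=1, q_{-2}=1, q_{-1}=0:
  i=0: a_0=0, p_0 = 0*1 + 0 = 0, q_0 = 0*0 + 1 = 1.
  i=1: a_1=3, p_1 = 3*0 + 1 = 1, q_1 = 3*1 + 0 = 3.
  i=2: a_2=4, p_2 = 4*1 + 0 = 4, q_2 = 4*3 + 1 = 13.
  i=3: a_3=4, p_3 = 4*4 + 1 = 17, q_3 = 4*13 + 3 = 55.
  i=4: a_4=7, p_4 = 7*17 + 4 = 123, q_4 = 7*55 + 13 = 398.

0/1, 1/3, 4/13, 17/55, 123/398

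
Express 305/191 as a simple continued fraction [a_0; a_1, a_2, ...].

[1; 1, 1, 2, 12, 3]

Run the Euclidean algorithm on 305 and 191; the successive quotients are the partial quotients a_0, a_1, ... (each step inverts the fractional part left over by the previous one):
  305 = 1*191 + 114, so a_0 = 1.
  191 = 1*114 + 77, so a_1 = 1.
  114 = 1*77 + 37, so a_2 = 1.
  77 = 2*37 + 3, so a_3 = 2.
  37 = 12*3 + 1, so a_4 = 12.
  3 = 3*1 + 0, so a_5 = 3.
The remainder reaches 0 after 6 divisions, so the expansion has 6 partial quotients, read off in order.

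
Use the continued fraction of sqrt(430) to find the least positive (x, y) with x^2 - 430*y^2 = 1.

(x, y) = (2862251, 138030)

First expand sqrt(430) as a continued fraction. With x_i = (sqrt(430) + m_i)/d_i and (m_0, d_0) = (0, 1): a_0 = floor(sqrt(430)) = 20, since 20^2 = 400 <= 430 < 441 = 21^2.
Iterate m_{i+1} = d_i*a_i - m_i, d_{i+1} = (430 - m_{i+1}^2)/d_i, a_{i+1} = floor((a_0 + m_{i+1})/d_{i+1}):
  m_1 = 1*20 - 0 = 20, d_1 = (430 - 20^2)/1 = 30/1 = 30, a_1 = floor((20 + 20)/30) = 1.
  m_2 = 30*1 - 20 = 10, d_2 = (430 - 10^2)/30 = 330/30 = 11, a_2 = floor((20 + 10)/11) = 2.
  m_3 = 11*2 - 10 = 12, d_3 = (430 - 12^2)/11 = 286/11 = 26, a_3 = floor((20 + 12)/26) = 1.
  m_4 = 26*1 - 12 = 14, d_4 = (430 - 14^2)/26 = 234/26 = 9, a_4 = floor((20 + 14)/9) = 3.
  m_5 = 9*3 - 14 = 13, d_5 = (430 - 13^2)/9 = 261/9 = 29, a_5 = floor((20 + 13)/29) = 1.
  m_6 = 29*1 - 13 = 16, d_6 = (430 - 16^2)/29 = 174/29 = 6, a_6 = floor((20 + 16)/6) = 6.
  m_7 = 6*6 - 16 = 20, d_7 = (430 - 20^2)/6 = 30/6 = 5, a_7 = floor((20 + 20)/5) = 8.
  m_8 = 5*8 - 20 = 20, d_8 = (430 - 20^2)/5 = 30/5 = 6, a_8 = floor((20 + 20)/6) = 6.
  m_9 = 6*6 - 20 = 16, d_9 = (430 - 16^2)/6 = 174/6 = 29, a_9 = floor((20 + 16)/29) = 1.
  m_10 = 29*1 - 16 = 13, d_10 = (430 - 13^2)/29 = 261/29 = 9, a_10 = floor((20 + 13)/9) = 3.
  m_11 = 9*3 - 13 = 14, d_11 = (430 - 14^2)/9 = 234/9 = 26, a_11 = floor((20 + 14)/26) = 1.
  m_12 = 26*1 - 14 = 12, d_12 = (430 - 12^2)/26 = 286/26 = 11, a_12 = floor((20 + 12)/11) = 2.
  m_13 = 11*2 - 12 = 10, d_13 = (430 - 10^2)/11 = 330/11 = 30, a_13 = floor((20 + 10)/30) = 1.
  m_14 = 30*1 - 10 = 20, d_14 = (430 - 20^2)/30 = 30/30 = 1, a_14 = floor((20 + 20)/1) = 40.
  m_15 = 1*40 - 20 = 20, d_15 = (430 - 20^2)/1 = 30/1 = 30: (m_15, d_15) = (m_1, d_1) = (20, 30), so from here the quotients repeat a_1, ..., a_14; the period length is 14.
So sqrt(430) = [20; (1, 2, 1, 3, 1, 6, 8, 6, 1, 3, 1, 2, 1, 40)] with period length k = 14.
k is even, so the fundamental solution of x^2 - 430y^2 = 1 is (p_{k-1}, q_{k-1}) = (p_13, q_13); compute convergents through index 13.
Convergents (p_i = a_i*p_{i-1} + p_{i-2}, q_i = a_i*q_{i-1} + q_{i-2} with p_{-2}=0, p_{-1}=1, q_{-2}=1, q_{-1}=0):
  i=0: a_0=20, p_0 = 20*1 + 0 = 20, q_0 = 20*0 + 1 = 1.
  i=1: a_1=1, p_1 = 1*20 + 1 = 21, q_1 = 1*1 + 0 = 1.
  i=2: a_2=2, p_2 = 2*21 + 20 = 62, q_2 = 2*1 + 1 = 3.
  i=3: a_3=1, p_3 = 1*62 + 21 = 83, q_3 = 1*3 + 1 = 4.
  i=4: a_4=3, p_4 = 3*83 + 62 = 311, q_4 = 3*4 + 3 = 15.
  i=5: a_5=1, p_5 = 1*311 + 83 = 394, q_5 = 1*15 + 4 = 19.
  i=6: a_6=6, p_6 = 6*394 + 311 = 2675, q_6 = 6*19 + 15 = 129.
  i=7: a_7=8, p_7 = 8*2675 + 394 = 21794, q_7 = 8*129 + 19 = 1051.
  i=8: a_8=6, p_8 = 6*21794 + 2675 = 133439, q_8 = 6*1051 + 129 = 6435.
  i=9: a_9=1, p_9 = 1*133439 + 21794 = 155233, q_9 = 1*6435 + 1051 = 7486.
  i=10: a_10=3, p_10 = 3*155233 + 133439 = 599138, q_10 = 3*7486 + 6435 = 28893.
  i=11: a_11=1, p_11 = 1*599138 + 155233 = 754371, q_11 = 1*28893 + 7486 = 36379.
  i=12: a_12=2, p_12 = 2*754371 + 599138 = 2107880, q_12 = 2*36379 + 28893 = 101651.
  i=13: a_13=1, p_13 = 1*2107880 + 754371 = 2862251, q_13 = 1*101651 + 36379 = 138030.
Check: 2862251^2 - 430*138030^2 = 8192480787001 - 8192480787000 = 1, so (x, y) = (2862251, 138030) solves the equation, and by the theorem it is the least positive solution.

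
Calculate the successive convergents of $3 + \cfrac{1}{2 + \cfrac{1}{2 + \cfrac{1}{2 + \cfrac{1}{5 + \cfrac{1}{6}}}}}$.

Using the convergent recurrence p_i = a_i*p_{i-1} + p_{i-2}, q_i = a_i*q_{i-1} + q_{i-2} with p_{-2}=0, p_{-1}=1, q_{-2}=1, q_{-1}=0:
  i=0: a_0=3, p_0 = 3*1 + 0 = 3, q_0 = 3*0 + 1 = 1.
  i=1: a_1=2, p_1 = 2*3 + 1 = 7, q_1 = 2*1 + 0 = 2.
  i=2: a_2=2, p_2 = 2*7 + 3 = 17, q_2 = 2*2 + 1 = 5.
  i=3: a_3=2, p_3 = 2*17 + 7 = 41, q_3 = 2*5 + 2 = 12.
  i=4: a_4=5, p_4 = 5*41 + 17 = 222, q_4 = 5*12 + 5 = 65.
  i=5: a_5=6, p_5 = 6*222 + 41 = 1373, q_5 = 6*65 + 12 = 402.

3/1, 7/2, 17/5, 41/12, 222/65, 1373/402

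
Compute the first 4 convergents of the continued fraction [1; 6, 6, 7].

1/1, 7/6, 43/37, 308/265

Using the convergent recurrence p_i = a_i*p_{i-1} + p_{i-2}, q_i = a_i*q_{i-1} + q_{i-2} with p_{-2}=0, p_{-1}=1, q_{-2}=1, q_{-1}=0:
  i=0: a_0=1, p_0 = 1*1 + 0 = 1, q_0 = 1*0 + 1 = 1.
  i=1: a_1=6, p_1 = 6*1 + 1 = 7, q_1 = 6*1 + 0 = 6.
  i=2: a_2=6, p_2 = 6*7 + 1 = 43, q_2 = 6*6 + 1 = 37.
  i=3: a_3=7, p_3 = 7*43 + 7 = 308, q_3 = 7*37 + 6 = 265.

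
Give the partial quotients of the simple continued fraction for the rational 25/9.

[2; 1, 3, 2]

Run the Euclidean algorithm on 25 and 9; the successive quotients are the partial quotients a_0, a_1, ... (each step inverts the fractional part left over by the previous one):
  25 = 2*9 + 7, so a_0 = 2.
  9 = 1*7 + 2, so a_1 = 1.
  7 = 3*2 + 1, so a_2 = 3.
  2 = 2*1 + 0, so a_3 = 2.
The remainder reaches 0 after 4 divisions, so the expansion has 4 partial quotients, read off in order.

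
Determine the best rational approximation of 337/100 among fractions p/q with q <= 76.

Expand x = 337/100 as a continued fraction with the Euclidean algorithm:
  337 = 3*100 + 37, so a_0 = 3.
  100 = 2*37 + 26, so a_1 = 2.
  37 = 1*26 + 11, so a_2 = 1.
  26 = 2*11 + 4, so a_3 = 2.
  11 = 2*4 + 3, so a_4 = 2.
  4 = 1*3 + 1, so a_5 = 1.
  3 = 3*1 + 0, so a_6 = 3.
so x = [3; 2, 1, 2, 2, 1, 3].
Convergents (p_i = a_i*p_{i-1} + p_{i-2}, q_i = a_i*q_{i-1} + q_{i-2} with p_{-2}=0, p_{-1}=1, q_{-2}=1, q_{-1}=0), until the denominator exceeds 76:
  i=0: a_0=3, p_0 = 3*1 + 0 = 3, q_0 = 3*0 + 1 = 1.
  i=1: a_1=2, p_1 = 2*3 + 1 = 7, q_1 = 2*1 + 0 = 2.
  i=2: a_2=1, p_2 = 1*7 + 3 = 10, q_2 = 1*2 + 1 = 3.
  i=3: a_3=2, p_3 = 2*10 + 7 = 27, q_3 = 2*3 + 2 = 8.
  i=4: a_4=2, p_4 = 2*27 + 10 = 64, q_4 = 2*8 + 3 = 19.
  i=5: a_5=1, p_5 = 1*64 + 27 = 91, q_5 = 1*19 + 8 = 27.
  i=6: a_6=3, p_6 = 3*91 + 64 = 337, q_6 = 3*27 + 19 = 100.
q_6 = 100 > 76, so the last convergent with denominator <= 76 is p_5/q_5 = 91/27.
The closest fraction with denominator <= 76 is either p_5/q_5 or the intermediate fraction (k*p_5 + p_4)/(k*q_5 + q_4) with the largest k >= 1 whose denominator stays <= 76; these approach x as k grows, and every other convergent or intermediate fraction in range is farther away.
Largest k: floor((76 - q_4)/q_5) = floor((76 - 19)/27) = 2.
That gives (2*91 + 64)/(2*27 + 19) = 246/73.
Compare the errors: |x - 91/27| = |337*27 - 91*100|/(100*27) = 1/2700, and |x - 246/73| = |337*73 - 246*100|/(100*73) = 1/7300.
Cross-multiplying, 1*2700 = 2700 < 7300 = 1*7300, so 1/7300 is smaller: the intermediate fraction 246/73 is closer to x than 91/27.

246/73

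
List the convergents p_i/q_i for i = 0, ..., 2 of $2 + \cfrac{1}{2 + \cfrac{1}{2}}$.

Using the convergent recurrence p_i = a_i*p_{i-1} + p_{i-2}, q_i = a_i*q_{i-1} + q_{i-2} with p_{-2}=0, p_{-1}=1, q_{-2}=1, q_{-1}=0:
  i=0: a_0=2, p_0 = 2*1 + 0 = 2, q_0 = 2*0 + 1 = 1.
  i=1: a_1=2, p_1 = 2*2 + 1 = 5, q_1 = 2*1 + 0 = 2.
  i=2: a_2=2, p_2 = 2*5 + 2 = 12, q_2 = 2*2 + 1 = 5.

2/1, 5/2, 12/5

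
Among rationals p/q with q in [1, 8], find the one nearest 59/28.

17/8

Expand x = 59/28 as a continued fraction with the Euclidean algorithm:
  59 = 2*28 + 3, so a_0 = 2.
  28 = 9*3 + 1, so a_1 = 9.
  3 = 3*1 + 0, so a_2 = 3.
so x = [2; 9, 3].
Convergents (p_i = a_i*p_{i-1} + p_{i-2}, q_i = a_i*q_{i-1} + q_{i-2} with p_{-2}=0, p_{-1}=1, q_{-2}=1, q_{-1}=0), until the denominator exceeds 8:
  i=0: a_0=2, p_0 = 2*1 + 0 = 2, q_0 = 2*0 + 1 = 1.
  i=1: a_1=9, p_1 = 9*2 + 1 = 19, q_1 = 9*1 + 0 = 9.
q_1 = 9 > 8, so the last convergent with denominator <= 8 is p_0/q_0 = 2/1.
The closest fraction with denominator <= 8 is either p_0/q_0 or the intermediate fraction (k*p_0 + p_{-1})/(k*q_0 + q_{-1}) with the largest k >= 1 whose denominator stays <= 8; these approach x as k grows, and every other convergent or intermediate fraction in range is farther away.
Largest k: floor((8 - q_{-1})/q_0) = floor((8 - 0)/1) = 8 (using the seeds p_{-1} = 1, q_{-1} = 0).
That gives (8*2 + 1)/(8*1 + 0) = 17/8.
Compare the errors: |x - 2/1| = |59*1 - 2*28|/(28*1) = 3/28, and |x - 17/8| = |59*8 - 17*28|/(28*8) = 4/224.
Cross-multiplying, 4*28 = 112 < 672 = 3*224, so 4/224 is smaller: the intermediate fraction 17/8 is closer to x than 2/1.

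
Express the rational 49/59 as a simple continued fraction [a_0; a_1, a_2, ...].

[0; 1, 4, 1, 9]

Run the Euclidean algorithm on 49 and 59; the successive quotients are the partial quotients a_0, a_1, ... (each step inverts the fractional part left over by the previous one):
  49 = 0*59 + 49, so a_0 = 0.
  59 = 1*49 + 10, so a_1 = 1.
  49 = 4*10 + 9, so a_2 = 4.
  10 = 1*9 + 1, so a_3 = 1.
  9 = 9*1 + 0, so a_4 = 9.
The remainder reaches 0 after 5 divisions, so the expansion has 5 partial quotients, read off in order.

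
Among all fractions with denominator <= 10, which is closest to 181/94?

Expand x = 181/94 as a continued fraction with the Euclidean algorithm:
  181 = 1*94 + 87, so a_0 = 1.
  94 = 1*87 + 7, so a_1 = 1.
  87 = 12*7 + 3, so a_2 = 12.
  7 = 2*3 + 1, so a_3 = 2.
  3 = 3*1 + 0, so a_4 = 3.
so x = [1; 1, 12, 2, 3].
Convergents (p_i = a_i*p_{i-1} + p_{i-2}, q_i = a_i*q_{i-1} + q_{i-2} with p_{-2}=0, p_{-1}=1, q_{-2}=1, q_{-1}=0), until the denominator exceeds 10:
  i=0: a_0=1, p_0 = 1*1 + 0 = 1, q_0 = 1*0 + 1 = 1.
  i=1: a_1=1, p_1 = 1*1 + 1 = 2, q_1 = 1*1 + 0 = 1.
  i=2: a_2=12, p_2 = 12*2 + 1 = 25, q_2 = 12*1 + 1 = 13.
q_2 = 13 > 10, so the last convergent with denominator <= 10 is p_1/q_1 = 2/1.
The closest fraction with denominator <= 10 is either p_1/q_1 or the intermediate fraction (k*p_1 + p_0)/(k*q_1 + q_0) with the largest k >= 1 whose denominator stays <= 10; these approach x as k grows, and every other convergent or intermediate fraction in range is farther away.
Largest k: floor((10 - q_0)/q_1) = floor((10 - 1)/1) = 9.
That gives (9*2 + 1)/(9*1 + 1) = 19/10.
Compare the errors: |x - 2/1| = |181*1 - 2*94|/(94*1) = 7/94, and |x - 19/10| = |181*10 - 19*94|/(94*10) = 24/940.
Cross-multiplying, 24*94 = 2256 < 6580 = 7*940, so 24/940 is smaller: the intermediate fraction 19/10 is closer to x than 2/1.

19/10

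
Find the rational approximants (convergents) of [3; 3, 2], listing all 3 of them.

Using the convergent recurrence p_i = a_i*p_{i-1} + p_{i-2}, q_i = a_i*q_{i-1} + q_{i-2} with p_{-2}=0, p_{-1}=1, q_{-2}=1, q_{-1}=0:
  i=0: a_0=3, p_0 = 3*1 + 0 = 3, q_0 = 3*0 + 1 = 1.
  i=1: a_1=3, p_1 = 3*3 + 1 = 10, q_1 = 3*1 + 0 = 3.
  i=2: a_2=2, p_2 = 2*10 + 3 = 23, q_2 = 2*3 + 1 = 7.

3/1, 10/3, 23/7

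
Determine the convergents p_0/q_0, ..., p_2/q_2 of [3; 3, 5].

3/1, 10/3, 53/16

Using the convergent recurrence p_i = a_i*p_{i-1} + p_{i-2}, q_i = a_i*q_{i-1} + q_{i-2} with p_{-2}=0, p_{-1}=1, q_{-2}=1, q_{-1}=0:
  i=0: a_0=3, p_0 = 3*1 + 0 = 3, q_0 = 3*0 + 1 = 1.
  i=1: a_1=3, p_1 = 3*3 + 1 = 10, q_1 = 3*1 + 0 = 3.
  i=2: a_2=5, p_2 = 5*10 + 3 = 53, q_2 = 5*3 + 1 = 16.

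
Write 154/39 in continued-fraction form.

Run the Euclidean algorithm on 154 and 39; the successive quotients are the partial quotients a_0, a_1, ... (each step inverts the fractional part left over by the previous one):
  154 = 3*39 + 37, so a_0 = 3.
  39 = 1*37 + 2, so a_1 = 1.
  37 = 18*2 + 1, so a_2 = 18.
  2 = 2*1 + 0, so a_3 = 2.
The remainder reaches 0 after 4 divisions, so the expansion has 4 partial quotients, read off in order.

[3; 1, 18, 2]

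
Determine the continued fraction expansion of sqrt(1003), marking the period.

[31; (1, 2, 31, 2, 1, 62)]

Write x_i = (sqrt(1003) + m_i)/d_i with (m_0, d_0) = (0, 1). a_0 = floor(sqrt(1003)) = 31, since 31^2 = 961 <= 1003 < 1024 = 32^2.
Iterate m_{i+1} = d_i*a_i - m_i, d_{i+1} = (1003 - m_{i+1}^2)/d_i, a_{i+1} = floor((a_0 + m_{i+1})/d_{i+1}):
  m_1 = 1*31 - 0 = 31, d_1 = (1003 - 31^2)/1 = 42/1 = 42, a_1 = floor((31 + 31)/42) = 1.
  m_2 = 42*1 - 31 = 11, d_2 = (1003 - 11^2)/42 = 882/42 = 21, a_2 = floor((31 + 11)/21) = 2.
  m_3 = 21*2 - 11 = 31, d_3 = (1003 - 31^2)/21 = 42/21 = 2, a_3 = floor((31 + 31)/2) = 31.
  m_4 = 2*31 - 31 = 31, d_4 = (1003 - 31^2)/2 = 42/2 = 21, a_4 = floor((31 + 31)/21) = 2.
  m_5 = 21*2 - 31 = 11, d_5 = (1003 - 11^2)/21 = 882/21 = 42, a_5 = floor((31 + 11)/42) = 1.
  m_6 = 42*1 - 11 = 31, d_6 = (1003 - 31^2)/42 = 42/42 = 1, a_6 = floor((31 + 31)/1) = 62.
  m_7 = 1*62 - 31 = 31, d_7 = (1003 - 31^2)/1 = 42/1 = 42: (m_7, d_7) = (m_1, d_1) = (31, 42), so from here the quotients repeat a_1, ..., a_6; the period length is 6.
Hence the expansion of sqrt(1003) is a_0 = 31 followed by the repeating block 1, 2, 31, 2, 1, 62 (period 6).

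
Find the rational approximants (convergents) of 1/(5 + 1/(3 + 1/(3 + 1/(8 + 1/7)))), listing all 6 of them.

Using the convergent recurrence p_i = a_i*p_{i-1} + p_{i-2}, q_i = a_i*q_{i-1} + q_{i-2} with p_{-2}=0, p_{-1}=1, q_{-2}=1, q_{-1}=0:
  i=0: a_0=0, p_0 = 0*1 + 0 = 0, q_0 = 0*0 + 1 = 1.
  i=1: a_1=5, p_1 = 5*0 + 1 = 1, q_1 = 5*1 + 0 = 5.
  i=2: a_2=3, p_2 = 3*1 + 0 = 3, q_2 = 3*5 + 1 = 16.
  i=3: a_3=3, p_3 = 3*3 + 1 = 10, q_3 = 3*16 + 5 = 53.
  i=4: a_4=8, p_4 = 8*10 + 3 = 83, q_4 = 8*53 + 16 = 440.
  i=5: a_5=7, p_5 = 7*83 + 10 = 591, q_5 = 7*440 + 53 = 3133.

0/1, 1/5, 3/16, 10/53, 83/440, 591/3133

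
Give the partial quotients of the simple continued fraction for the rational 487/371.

Run the Euclidean algorithm on 487 and 371; the successive quotients are the partial quotients a_0, a_1, ... (each step inverts the fractional part left over by the previous one):
  487 = 1*371 + 116, so a_0 = 1.
  371 = 3*116 + 23, so a_1 = 3.
  116 = 5*23 + 1, so a_2 = 5.
  23 = 23*1 + 0, so a_3 = 23.
The remainder reaches 0 after 4 divisions, so the expansion has 4 partial quotients, read off in order.

[1; 3, 5, 23]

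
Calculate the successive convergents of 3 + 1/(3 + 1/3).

Using the convergent recurrence p_i = a_i*p_{i-1} + p_{i-2}, q_i = a_i*q_{i-1} + q_{i-2} with p_{-2}=0, p_{-1}=1, q_{-2}=1, q_{-1}=0:
  i=0: a_0=3, p_0 = 3*1 + 0 = 3, q_0 = 3*0 + 1 = 1.
  i=1: a_1=3, p_1 = 3*3 + 1 = 10, q_1 = 3*1 + 0 = 3.
  i=2: a_2=3, p_2 = 3*10 + 3 = 33, q_2 = 3*3 + 1 = 10.

3/1, 10/3, 33/10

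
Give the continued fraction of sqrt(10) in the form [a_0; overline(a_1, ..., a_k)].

[3; overline(6)]

Write x_i = (sqrt(10) + m_i)/d_i with (m_0, d_0) = (0, 1). a_0 = floor(sqrt(10)) = 3, since 3^2 = 9 <= 10 < 16 = 4^2.
Iterate m_{i+1} = d_i*a_i - m_i, d_{i+1} = (10 - m_{i+1}^2)/d_i, a_{i+1} = floor((a_0 + m_{i+1})/d_{i+1}):
  m_1 = 1*3 - 0 = 3, d_1 = (10 - 3^2)/1 = 1/1 = 1, a_1 = floor((3 + 3)/1) = 6.
  m_2 = 1*6 - 3 = 3, d_2 = (10 - 3^2)/1 = 1/1 = 1: (m_2, d_2) = (m_1, d_1) = (3, 1), so from here the quotient a_1 repeats; the period length is 1.
Hence the expansion of sqrt(10) is a_0 = 3 followed by the repeating block 6 (period 1).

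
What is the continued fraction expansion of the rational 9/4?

[2; 4]

Run the Euclidean algorithm on 9 and 4; the successive quotients are the partial quotients a_0, a_1, ... (each step inverts the fractional part left over by the previous one):
  9 = 2*4 + 1, so a_0 = 2.
  4 = 4*1 + 0, so a_1 = 4.
The remainder reaches 0 after 2 divisions, so the expansion has 2 partial quotients, read off in order.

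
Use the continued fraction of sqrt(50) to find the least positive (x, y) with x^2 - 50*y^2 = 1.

First expand sqrt(50) as a continued fraction. With x_i = (sqrt(50) + m_i)/d_i and (m_0, d_0) = (0, 1): a_0 = floor(sqrt(50)) = 7, since 7^2 = 49 <= 50 < 64 = 8^2.
Iterate m_{i+1} = d_i*a_i - m_i, d_{i+1} = (50 - m_{i+1}^2)/d_i, a_{i+1} = floor((a_0 + m_{i+1})/d_{i+1}):
  m_1 = 1*7 - 0 = 7, d_1 = (50 - 7^2)/1 = 1/1 = 1, a_1 = floor((7 + 7)/1) = 14.
  m_2 = 1*14 - 7 = 7, d_2 = (50 - 7^2)/1 = 1/1 = 1: (m_2, d_2) = (m_1, d_1) = (7, 1), so from here the quotient a_1 repeats; the period length is 1.
So sqrt(50) = [7; (14)] with period length k = 1.
k is odd, so (p_{k-1}, q_{k-1}) only solves x^2 - 50y^2 = -1 and the fundamental solution of x^2 - 50y^2 = 1 is (p_{2k-1}, q_{2k-1}) = (p_1, q_1); compute convergents through index 1, running through the period twice.
Convergents (p_i = a_i*p_{i-1} + p_{i-2}, q_i = a_i*q_{i-1} + q_{i-2} with p_{-2}=0, p_{-1}=1, q_{-2}=1, q_{-1}=0):
  i=0: a_0=7, p_0 = 7*1 + 0 = 7, q_0 = 7*0 + 1 = 1.
  i=1: a_1=14, p_1 = 14*7 + 1 = 99, q_1 = 14*1 + 0 = 14.
Indeed p_0^2 - 50*q_0^2 = 49 - 50 = -1, not +1.
Check: 99^2 - 50*14^2 = 9801 - 9800 = 1, so (x, y) = (99, 14) solves the equation, and by the theorem it is the least positive solution.

(x, y) = (99, 14)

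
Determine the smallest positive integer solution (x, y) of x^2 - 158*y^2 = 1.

(x, y) = (7743, 616)

First expand sqrt(158) as a continued fraction. With x_i = (sqrt(158) + m_i)/d_i and (m_0, d_0) = (0, 1): a_0 = floor(sqrt(158)) = 12, since 12^2 = 144 <= 158 < 169 = 13^2.
Iterate m_{i+1} = d_i*a_i - m_i, d_{i+1} = (158 - m_{i+1}^2)/d_i, a_{i+1} = floor((a_0 + m_{i+1})/d_{i+1}):
  m_1 = 1*12 - 0 = 12, d_1 = (158 - 12^2)/1 = 14/1 = 14, a_1 = floor((12 + 12)/14) = 1.
  m_2 = 14*1 - 12 = 2, d_2 = (158 - 2^2)/14 = 154/14 = 11, a_2 = floor((12 + 2)/11) = 1.
  m_3 = 11*1 - 2 = 9, d_3 = (158 - 9^2)/11 = 77/11 = 7, a_3 = floor((12 + 9)/7) = 3.
  m_4 = 7*3 - 9 = 12, d_4 = (158 - 12^2)/7 = 14/7 = 2, a_4 = floor((12 + 12)/2) = 12.
  m_5 = 2*12 - 12 = 12, d_5 = (158 - 12^2)/2 = 14/2 = 7, a_5 = floor((12 + 12)/7) = 3.
  m_6 = 7*3 - 12 = 9, d_6 = (158 - 9^2)/7 = 77/7 = 11, a_6 = floor((12 + 9)/11) = 1.
  m_7 = 11*1 - 9 = 2, d_7 = (158 - 2^2)/11 = 154/11 = 14, a_7 = floor((12 + 2)/14) = 1.
  m_8 = 14*1 - 2 = 12, d_8 = (158 - 12^2)/14 = 14/14 = 1, a_8 = floor((12 + 12)/1) = 24.
  m_9 = 1*24 - 12 = 12, d_9 = (158 - 12^2)/1 = 14/1 = 14: (m_9, d_9) = (m_1, d_1) = (12, 14), so from here the quotients repeat a_1, ..., a_8; the period length is 8.
So sqrt(158) = [12; (1, 1, 3, 12, 3, 1, 1, 24)] with period length k = 8.
k is even, so the fundamental solution of x^2 - 158y^2 = 1 is (p_{k-1}, q_{k-1}) = (p_7, q_7); compute convergents through index 7.
Convergents (p_i = a_i*p_{i-1} + p_{i-2}, q_i = a_i*q_{i-1} + q_{i-2} with p_{-2}=0, p_{-1}=1, q_{-2}=1, q_{-1}=0):
  i=0: a_0=12, p_0 = 12*1 + 0 = 12, q_0 = 12*0 + 1 = 1.
  i=1: a_1=1, p_1 = 1*12 + 1 = 13, q_1 = 1*1 + 0 = 1.
  i=2: a_2=1, p_2 = 1*13 + 12 = 25, q_2 = 1*1 + 1 = 2.
  i=3: a_3=3, p_3 = 3*25 + 13 = 88, q_3 = 3*2 + 1 = 7.
  i=4: a_4=12, p_4 = 12*88 + 25 = 1081, q_4 = 12*7 + 2 = 86.
  i=5: a_5=3, p_5 = 3*1081 + 88 = 3331, q_5 = 3*86 + 7 = 265.
  i=6: a_6=1, p_6 = 1*3331 + 1081 = 4412, q_6 = 1*265 + 86 = 351.
  i=7: a_7=1, p_7 = 1*4412 + 3331 = 7743, q_7 = 1*351 + 265 = 616.
Check: 7743^2 - 158*616^2 = 59954049 - 59954048 = 1, so (x, y) = (7743, 616) solves the equation, and by the theorem it is the least positive solution.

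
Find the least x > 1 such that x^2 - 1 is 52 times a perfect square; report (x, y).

(x, y) = (649, 90)

First expand sqrt(52) as a continued fraction. With x_i = (sqrt(52) + m_i)/d_i and (m_0, d_0) = (0, 1): a_0 = floor(sqrt(52)) = 7, since 7^2 = 49 <= 52 < 64 = 8^2.
Iterate m_{i+1} = d_i*a_i - m_i, d_{i+1} = (52 - m_{i+1}^2)/d_i, a_{i+1} = floor((a_0 + m_{i+1})/d_{i+1}):
  m_1 = 1*7 - 0 = 7, d_1 = (52 - 7^2)/1 = 3/1 = 3, a_1 = floor((7 + 7)/3) = 4.
  m_2 = 3*4 - 7 = 5, d_2 = (52 - 5^2)/3 = 27/3 = 9, a_2 = floor((7 + 5)/9) = 1.
  m_3 = 9*1 - 5 = 4, d_3 = (52 - 4^2)/9 = 36/9 = 4, a_3 = floor((7 + 4)/4) = 2.
  m_4 = 4*2 - 4 = 4, d_4 = (52 - 4^2)/4 = 36/4 = 9, a_4 = floor((7 + 4)/9) = 1.
  m_5 = 9*1 - 4 = 5, d_5 = (52 - 5^2)/9 = 27/9 = 3, a_5 = floor((7 + 5)/3) = 4.
  m_6 = 3*4 - 5 = 7, d_6 = (52 - 7^2)/3 = 3/3 = 1, a_6 = floor((7 + 7)/1) = 14.
  m_7 = 1*14 - 7 = 7, d_7 = (52 - 7^2)/1 = 3/1 = 3: (m_7, d_7) = (m_1, d_1) = (7, 3), so from here the quotients repeat a_1, ..., a_6; the period length is 6.
So sqrt(52) = [7; (4, 1, 2, 1, 4, 14)] with period length k = 6.
k is even, so the fundamental solution of x^2 - 52y^2 = 1 is (p_{k-1}, q_{k-1}) = (p_5, q_5); compute convergents through index 5.
Convergents (p_i = a_i*p_{i-1} + p_{i-2}, q_i = a_i*q_{i-1} + q_{i-2} with p_{-2}=0, p_{-1}=1, q_{-2}=1, q_{-1}=0):
  i=0: a_0=7, p_0 = 7*1 + 0 = 7, q_0 = 7*0 + 1 = 1.
  i=1: a_1=4, p_1 = 4*7 + 1 = 29, q_1 = 4*1 + 0 = 4.
  i=2: a_2=1, p_2 = 1*29 + 7 = 36, q_2 = 1*4 + 1 = 5.
  i=3: a_3=2, p_3 = 2*36 + 29 = 101, q_3 = 2*5 + 4 = 14.
  i=4: a_4=1, p_4 = 1*101 + 36 = 137, q_4 = 1*14 + 5 = 19.
  i=5: a_5=4, p_5 = 4*137 + 101 = 649, q_5 = 4*19 + 14 = 90.
Check: 649^2 - 52*90^2 = 421201 - 421200 = 1, so (x, y) = (649, 90) solves the equation, and by the theorem it is the least positive solution.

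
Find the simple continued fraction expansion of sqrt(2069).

Write x_i = (sqrt(2069) + m_i)/d_i with (m_0, d_0) = (0, 1). a_0 = floor(sqrt(2069)) = 45, since 45^2 = 2025 <= 2069 < 2116 = 46^2.
Iterate m_{i+1} = d_i*a_i - m_i, d_{i+1} = (2069 - m_{i+1}^2)/d_i, a_{i+1} = floor((a_0 + m_{i+1})/d_{i+1}):
  m_1 = 1*45 - 0 = 45, d_1 = (2069 - 45^2)/1 = 44/1 = 44, a_1 = floor((45 + 45)/44) = 2.
  m_2 = 44*2 - 45 = 43, d_2 = (2069 - 43^2)/44 = 220/44 = 5, a_2 = floor((45 + 43)/5) = 17.
  m_3 = 5*17 - 43 = 42, d_3 = (2069 - 42^2)/5 = 305/5 = 61, a_3 = floor((45 + 42)/61) = 1.
  m_4 = 61*1 - 42 = 19, d_4 = (2069 - 19^2)/61 = 1708/61 = 28, a_4 = floor((45 + 19)/28) = 2.
  m_5 = 28*2 - 19 = 37, d_5 = (2069 - 37^2)/28 = 700/28 = 25, a_5 = floor((45 + 37)/25) = 3.
  m_6 = 25*3 - 37 = 38, d_6 = (2069 - 38^2)/25 = 625/25 = 25, a_6 = floor((45 + 38)/25) = 3.
  m_7 = 25*3 - 38 = 37, d_7 = (2069 - 37^2)/25 = 700/25 = 28, a_7 = floor((45 + 37)/28) = 2.
  m_8 = 28*2 - 37 = 19, d_8 = (2069 - 19^2)/28 = 1708/28 = 61, a_8 = floor((45 + 19)/61) = 1.
  m_9 = 61*1 - 19 = 42, d_9 = (2069 - 42^2)/61 = 305/61 = 5, a_9 = floor((45 + 42)/5) = 17.
  m_10 = 5*17 - 42 = 43, d_10 = (2069 - 43^2)/5 = 220/5 = 44, a_10 = floor((45 + 43)/44) = 2.
  m_11 = 44*2 - 43 = 45, d_11 = (2069 - 45^2)/44 = 44/44 = 1, a_11 = floor((45 + 45)/1) = 90.
  m_12 = 1*90 - 45 = 45, d_12 = (2069 - 45^2)/1 = 44/1 = 44: (m_12, d_12) = (m_1, d_1) = (45, 44), so from here the quotients repeat a_1, ..., a_11; the period length is 11.
Hence the expansion of sqrt(2069) is a_0 = 45 followed by the repeating block 2, 17, 1, 2, 3, 3, 2, 1, 17, 2, 90 (period 11).

[45; (2, 17, 1, 2, 3, 3, 2, 1, 17, 2, 90)]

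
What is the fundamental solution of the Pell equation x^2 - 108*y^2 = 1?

First expand sqrt(108) as a continued fraction. With x_i = (sqrt(108) + m_i)/d_i and (m_0, d_0) = (0, 1): a_0 = floor(sqrt(108)) = 10, since 10^2 = 100 <= 108 < 121 = 11^2.
Iterate m_{i+1} = d_i*a_i - m_i, d_{i+1} = (108 - m_{i+1}^2)/d_i, a_{i+1} = floor((a_0 + m_{i+1})/d_{i+1}):
  m_1 = 1*10 - 0 = 10, d_1 = (108 - 10^2)/1 = 8/1 = 8, a_1 = floor((10 + 10)/8) = 2.
  m_2 = 8*2 - 10 = 6, d_2 = (108 - 6^2)/8 = 72/8 = 9, a_2 = floor((10 + 6)/9) = 1.
  m_3 = 9*1 - 6 = 3, d_3 = (108 - 3^2)/9 = 99/9 = 11, a_3 = floor((10 + 3)/11) = 1.
  m_4 = 11*1 - 3 = 8, d_4 = (108 - 8^2)/11 = 44/11 = 4, a_4 = floor((10 + 8)/4) = 4.
  m_5 = 4*4 - 8 = 8, d_5 = (108 - 8^2)/4 = 44/4 = 11, a_5 = floor((10 + 8)/11) = 1.
  m_6 = 11*1 - 8 = 3, d_6 = (108 - 3^2)/11 = 99/11 = 9, a_6 = floor((10 + 3)/9) = 1.
  m_7 = 9*1 - 3 = 6, d_7 = (108 - 6^2)/9 = 72/9 = 8, a_7 = floor((10 + 6)/8) = 2.
  m_8 = 8*2 - 6 = 10, d_8 = (108 - 10^2)/8 = 8/8 = 1, a_8 = floor((10 + 10)/1) = 20.
  m_9 = 1*20 - 10 = 10, d_9 = (108 - 10^2)/1 = 8/1 = 8: (m_9, d_9) = (m_1, d_1) = (10, 8), so from here the quotients repeat a_1, ..., a_8; the period length is 8.
So sqrt(108) = [10; (2, 1, 1, 4, 1, 1, 2, 20)] with period length k = 8.
k is even, so the fundamental solution of x^2 - 108y^2 = 1 is (p_{k-1}, q_{k-1}) = (p_7, q_7); compute convergents through index 7.
Convergents (p_i = a_i*p_{i-1} + p_{i-2}, q_i = a_i*q_{i-1} + q_{i-2} with p_{-2}=0, p_{-1}=1, q_{-2}=1, q_{-1}=0):
  i=0: a_0=10, p_0 = 10*1 + 0 = 10, q_0 = 10*0 + 1 = 1.
  i=1: a_1=2, p_1 = 2*10 + 1 = 21, q_1 = 2*1 + 0 = 2.
  i=2: a_2=1, p_2 = 1*21 + 10 = 31, q_2 = 1*2 + 1 = 3.
  i=3: a_3=1, p_3 = 1*31 + 21 = 52, q_3 = 1*3 + 2 = 5.
  i=4: a_4=4, p_4 = 4*52 + 31 = 239, q_4 = 4*5 + 3 = 23.
  i=5: a_5=1, p_5 = 1*239 + 52 = 291, q_5 = 1*23 + 5 = 28.
  i=6: a_6=1, p_6 = 1*291 + 239 = 530, q_6 = 1*28 + 23 = 51.
  i=7: a_7=2, p_7 = 2*530 + 291 = 1351, q_7 = 2*51 + 28 = 130.
Check: 1351^2 - 108*130^2 = 1825201 - 1825200 = 1, so (x, y) = (1351, 130) solves the equation, and by the theorem it is the least positive solution.

(x, y) = (1351, 130)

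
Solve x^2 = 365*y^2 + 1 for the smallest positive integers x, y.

(x, y) = (23915529, 1251796)

First expand sqrt(365) as a continued fraction. With x_i = (sqrt(365) + m_i)/d_i and (m_0, d_0) = (0, 1): a_0 = floor(sqrt(365)) = 19, since 19^2 = 361 <= 365 < 400 = 20^2.
Iterate m_{i+1} = d_i*a_i - m_i, d_{i+1} = (365 - m_{i+1}^2)/d_i, a_{i+1} = floor((a_0 + m_{i+1})/d_{i+1}):
  m_1 = 1*19 - 0 = 19, d_1 = (365 - 19^2)/1 = 4/1 = 4, a_1 = floor((19 + 19)/4) = 9.
  m_2 = 4*9 - 19 = 17, d_2 = (365 - 17^2)/4 = 76/4 = 19, a_2 = floor((19 + 17)/19) = 1.
  m_3 = 19*1 - 17 = 2, d_3 = (365 - 2^2)/19 = 361/19 = 19, a_3 = floor((19 + 2)/19) = 1.
  m_4 = 19*1 - 2 = 17, d_4 = (365 - 17^2)/19 = 76/19 = 4, a_4 = floor((19 + 17)/4) = 9.
  m_5 = 4*9 - 17 = 19, d_5 = (365 - 19^2)/4 = 4/4 = 1, a_5 = floor((19 + 19)/1) = 38.
  m_6 = 1*38 - 19 = 19, d_6 = (365 - 19^2)/1 = 4/1 = 4: (m_6, d_6) = (m_1, d_1) = (19, 4), so from here the quotients repeat a_1, ..., a_5; the period length is 5.
So sqrt(365) = [19; (9, 1, 1, 9, 38)] with period length k = 5.
k is odd, so (p_{k-1}, q_{k-1}) only solves x^2 - 365y^2 = -1 and the fundamental solution of x^2 - 365y^2 = 1 is (p_{2k-1}, q_{2k-1}) = (p_9, q_9); compute convergents through index 9, running through the period twice.
Convergents (p_i = a_i*p_{i-1} + p_{i-2}, q_i = a_i*q_{i-1} + q_{i-2} with p_{-2}=0, p_{-1}=1, q_{-2}=1, q_{-1}=0):
  i=0: a_0=19, p_0 = 19*1 + 0 = 19, q_0 = 19*0 + 1 = 1.
  i=1: a_1=9, p_1 = 9*19 + 1 = 172, q_1 = 9*1 + 0 = 9.
  i=2: a_2=1, p_2 = 1*172 + 19 = 191, q_2 = 1*9 + 1 = 10.
  i=3: a_3=1, p_3 = 1*191 + 172 = 363, q_3 = 1*10 + 9 = 19.
  i=4: a_4=9, p_4 = 9*363 + 191 = 3458, q_4 = 9*19 + 10 = 181.
  i=5: a_5=38, p_5 = 38*3458 + 363 = 131767, q_5 = 38*181 + 19 = 6897.
  i=6: a_6=9, p_6 = 9*131767 + 3458 = 1189361, q_6 = 9*6897 + 181 = 62254.
  i=7: a_7=1, p_7 = 1*1189361 + 131767 = 1321128, q_7 = 1*62254 + 6897 = 69151.
  i=8: a_8=1, p_8 = 1*1321128 + 1189361 = 2510489, q_8 = 1*69151 + 62254 = 131405.
  i=9: a_9=9, p_9 = 9*2510489 + 1321128 = 23915529, q_9 = 9*131405 + 69151 = 1251796.
Indeed p_4^2 - 365*q_4^2 = 11957764 - 11957765 = -1, not +1.
Check: 23915529^2 - 365*1251796^2 = 571952527349841 - 571952527349840 = 1, so (x, y) = (23915529, 1251796) solves the equation, and by the theorem it is the least positive solution.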